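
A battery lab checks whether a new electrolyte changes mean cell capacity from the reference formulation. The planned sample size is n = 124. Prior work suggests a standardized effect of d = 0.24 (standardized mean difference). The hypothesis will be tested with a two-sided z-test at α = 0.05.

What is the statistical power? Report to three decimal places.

Noncentrality parameter: δ = d·√n = 0.24 × √124 = 2.6725
Critical value for a two-sided test at α = 0.05: z_{α/2} = 1.960.
Power = Φ(δ − 1.960) + Φ(−δ − 1.960) = Φ(0.713) + Φ(-4.632) = 0.7619 + 0.0000 = 0.7619.

Power ≈ 0.762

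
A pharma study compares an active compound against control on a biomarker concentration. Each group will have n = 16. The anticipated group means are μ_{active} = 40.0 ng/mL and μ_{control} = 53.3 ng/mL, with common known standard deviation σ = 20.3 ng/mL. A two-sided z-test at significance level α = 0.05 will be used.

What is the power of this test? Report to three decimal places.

Standardized effect: d = |μ_{active} − μ_{control}| / σ = |40.0 − 53.3| / 20.3 = 0.6552
Noncentrality parameter: δ = d·√(n/2) = 0.6552 × √(16/2) = 1.8531
Two-sided α = 0.05 → critical value z_{0.025} = 1.960.
Power = Φ(δ − 1.960) + Φ(−δ − 1.960) = Φ(-0.107) + Φ(-3.813) = 0.4575 + 0.0001 = 0.4575.

Power ≈ 0.458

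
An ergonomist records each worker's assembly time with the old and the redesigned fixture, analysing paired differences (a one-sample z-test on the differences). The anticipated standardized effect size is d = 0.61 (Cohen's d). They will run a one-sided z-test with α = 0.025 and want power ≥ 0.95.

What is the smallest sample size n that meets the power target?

n = 35

For power 0.95 need Φ(δ − z_{0.025}) = 0.95, so δ = z_{0.025} + z_{0.05} = 1.960 + 1.645 = 3.605.
δ = d·√n ⇒ n = (δ/d)² = (3.605 / 0.61)² = 34.92.
Round up to the next whole unit.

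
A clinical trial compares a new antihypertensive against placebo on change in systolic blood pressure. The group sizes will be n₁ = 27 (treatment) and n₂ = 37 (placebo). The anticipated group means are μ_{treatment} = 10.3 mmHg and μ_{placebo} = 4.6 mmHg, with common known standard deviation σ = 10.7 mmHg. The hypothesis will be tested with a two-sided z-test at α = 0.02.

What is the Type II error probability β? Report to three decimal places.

β ≈ 0.588

Standardized effect: d = |μ_{treatment} − μ_{placebo}| / σ = |10.3 − 4.6| / 10.7 = 0.5327
Noncentrality parameter: δ = d / √(1/n₁ + 1/n₂) = 0.5327 / √(1/27 + 1/37) = 2.1047
Critical value for a two-sided test at α = 0.02: z_{α/2} = 2.326.
Power = Φ(δ − 2.326) + Φ(−δ − 2.326) = Φ(-0.222) + Φ(-4.431) = 0.4123 + 0.0000 = 0.4123.
Type II error: β = 1 − power = 1 − 0.4123 = 0.5877.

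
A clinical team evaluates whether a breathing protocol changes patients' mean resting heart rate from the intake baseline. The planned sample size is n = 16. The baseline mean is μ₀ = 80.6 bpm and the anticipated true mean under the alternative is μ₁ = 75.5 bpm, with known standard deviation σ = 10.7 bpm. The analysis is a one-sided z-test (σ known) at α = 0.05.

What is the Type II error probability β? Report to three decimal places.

β ≈ 0.397

Standardized effect: d = |μ₁ − μ₀| / σ = |75.5 − 80.6| / 10.7 = 0.4766
Noncentrality parameter: δ = d·√n = 0.4766 × √16 = 1.9065
Critical value for a one-sided test at α = 0.05: z_α = 1.645.
Power = P(Z > 1.645 − δ) = Φ(0.262) = 0.6032.
Type II error: β = 1 − power = 1 − 0.6032 = 0.3968.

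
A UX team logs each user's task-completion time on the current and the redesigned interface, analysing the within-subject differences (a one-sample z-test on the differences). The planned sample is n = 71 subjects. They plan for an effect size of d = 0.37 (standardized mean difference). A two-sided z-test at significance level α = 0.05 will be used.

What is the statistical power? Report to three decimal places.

Noncentrality parameter: δ = d·√n = 0.37 × √71 = 3.1177
Two-sided α = 0.05 → critical value z_{0.025} = 1.960.
Power = Φ(δ − 1.960) + Φ(−δ − 1.960) = Φ(1.158) + Φ(-5.078) = 0.8765 + 0.0000 = 0.8765.

Power ≈ 0.877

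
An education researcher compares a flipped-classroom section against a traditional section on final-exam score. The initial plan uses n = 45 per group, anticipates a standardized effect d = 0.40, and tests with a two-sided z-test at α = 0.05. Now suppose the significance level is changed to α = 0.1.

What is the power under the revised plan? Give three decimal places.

δ = d·√(n/2) = 0.40 × √(45/2) = 1.8974 (unchanged). New critical value: z_{0.05} = 1.645.
Revised power = Φ(δ − 1.645) + Φ(−δ − 1.645) = Φ(0.253) + Φ(-3.542) = 0.5997 + 0.0002 = 0.5999.

Power ≈ 0.600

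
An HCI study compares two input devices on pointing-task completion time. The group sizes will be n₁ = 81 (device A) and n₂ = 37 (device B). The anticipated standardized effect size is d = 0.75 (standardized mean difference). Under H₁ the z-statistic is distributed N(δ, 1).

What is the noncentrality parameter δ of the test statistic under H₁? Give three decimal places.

δ ≈ 3.780

δ = d / √(1/n₁ + 1/n₂) = 0.75 / √(1/81 + 1/37) = 3.7798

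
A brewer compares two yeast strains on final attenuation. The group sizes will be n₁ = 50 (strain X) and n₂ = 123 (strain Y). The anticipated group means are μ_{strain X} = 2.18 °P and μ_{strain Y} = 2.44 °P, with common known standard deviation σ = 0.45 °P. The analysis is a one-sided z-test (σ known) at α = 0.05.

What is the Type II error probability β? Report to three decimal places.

β ≈ 0.036

Standardized effect: d = |μ_{strain X} − μ_{strain Y}| / σ = |2.18 − 2.44| / 0.45 = 0.5778
Noncentrality parameter: δ = d / √(1/n₁ + 1/n₂) = 0.5778 / √(1/50 + 1/123) = 3.4449
One-sided α = 0.05 → critical value z_{0.05} = 1.645.
Power = P(Z > 1.645 − δ) = Φ(1.800) = 0.9641.
Type II error: β = 1 − power = 1 − 0.9641 = 0.0359.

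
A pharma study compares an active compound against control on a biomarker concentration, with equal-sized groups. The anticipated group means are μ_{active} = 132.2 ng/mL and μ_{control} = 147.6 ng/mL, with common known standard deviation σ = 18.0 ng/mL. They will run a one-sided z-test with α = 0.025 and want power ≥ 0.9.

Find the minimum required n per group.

Standardized effect: d = |μ_{active} − μ_{control}| / σ = |132.2 − 147.6| / 18.0 = 0.8556
For power 0.9 need Φ(δ − z_{0.025}) = 0.9, so δ = z_{0.025} + z_{0.10} = 1.960 + 1.282 = 3.242.
δ = d·√(n/2) ⇒ n = 2(δ/d)² = 2 × (3.242 / 0.8556)² = 28.71.
Rounding up, n = 29 per group.

n = 29 per group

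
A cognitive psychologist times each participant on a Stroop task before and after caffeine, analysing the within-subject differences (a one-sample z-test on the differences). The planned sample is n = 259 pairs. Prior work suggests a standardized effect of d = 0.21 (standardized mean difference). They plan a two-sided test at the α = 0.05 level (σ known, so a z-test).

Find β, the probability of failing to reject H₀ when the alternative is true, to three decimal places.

Noncentrality parameter: δ = d·√n = 0.21 × √259 = 3.3796
Critical value for a two-sided test at α = 0.05: z_{α/2} = 1.960.
Power = Φ(δ − 1.960) + Φ(−δ − 1.960) = Φ(1.420) + Φ(-5.340) = 0.9221 + 0.0000 = 0.9221.
Type II error: β = 1 − power = 1 − 0.9221 = 0.0779.

β ≈ 0.078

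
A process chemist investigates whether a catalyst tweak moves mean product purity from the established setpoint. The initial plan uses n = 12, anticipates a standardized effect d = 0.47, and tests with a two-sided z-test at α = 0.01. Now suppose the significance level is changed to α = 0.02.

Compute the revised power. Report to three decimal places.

Power ≈ 0.243

δ = d·√n = 0.47 × √12 = 1.6281 (unchanged). New critical value: z_{0.01} = 2.326.
Revised power = Φ(δ − 2.326) + Φ(−δ − 2.326) = Φ(-0.698) + Φ(-3.954) = 0.2425 + 0.0000 = 0.2426.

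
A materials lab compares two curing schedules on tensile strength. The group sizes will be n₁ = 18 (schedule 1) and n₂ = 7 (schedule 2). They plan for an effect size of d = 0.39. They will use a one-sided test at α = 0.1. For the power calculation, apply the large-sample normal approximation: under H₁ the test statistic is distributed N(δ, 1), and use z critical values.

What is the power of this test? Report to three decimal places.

Noncentrality parameter: δ = d / √(1/n₁ + 1/n₂) = 0.39 / √(1/18 + 1/7) = 0.8755
Critical value for a one-sided test at α = 0.1: z_α = 1.282.
Power = Φ(δ − 1.282) = Φ(-0.406) = 0.3424.

Power ≈ 0.342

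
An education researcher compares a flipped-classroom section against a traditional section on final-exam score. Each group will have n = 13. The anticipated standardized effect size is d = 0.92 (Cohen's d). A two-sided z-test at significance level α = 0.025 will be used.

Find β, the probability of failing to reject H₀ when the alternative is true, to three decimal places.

β ≈ 0.459

Noncentrality parameter: δ = d·√(n/2) = 0.92 × √(13/2) = 2.3455
Two-sided α = 0.025 → critical value z_{0.0125} = 2.241.
Power = Φ(δ − 2.241) + Φ(−δ − 2.241) = Φ(0.104) + Φ(-4.587) = 0.5415 + 0.0000 = 0.5415.
Type II error: β = 1 − power = 1 − 0.5415 = 0.4585.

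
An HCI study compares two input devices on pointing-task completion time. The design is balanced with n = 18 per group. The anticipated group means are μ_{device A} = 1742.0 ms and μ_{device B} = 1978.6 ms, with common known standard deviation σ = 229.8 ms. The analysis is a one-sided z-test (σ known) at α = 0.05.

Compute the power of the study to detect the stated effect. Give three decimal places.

Standardized effect: d = |μ_{device A} − μ_{device B}| / σ = |1742.0 − 1978.6| / 229.8 = 1.0296
Noncentrality parameter: δ = d·√(n/2) = 1.0296 × √(18/2) = 3.0888
Critical value for a one-sided test at α = 0.05: z_α = 1.645.
Power = P(Z > 1.645 − δ) = Φ(1.444) = 0.9256.

Power ≈ 0.926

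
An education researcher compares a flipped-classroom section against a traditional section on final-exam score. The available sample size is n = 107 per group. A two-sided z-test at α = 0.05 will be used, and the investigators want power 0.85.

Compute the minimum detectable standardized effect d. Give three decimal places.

Required noncentrality: δ = z_{0.025} + z_{0.15} = 1.960 + 1.036 = 2.996.
(The second rejection-region term Φ(−δ − z_{α/2}) is negligible and dropped.)
δ = d·√(n/2) ⇒ d = δ/√(n/2) = 2.996/√(107/2) = 0.4097.

d ≈ 0.410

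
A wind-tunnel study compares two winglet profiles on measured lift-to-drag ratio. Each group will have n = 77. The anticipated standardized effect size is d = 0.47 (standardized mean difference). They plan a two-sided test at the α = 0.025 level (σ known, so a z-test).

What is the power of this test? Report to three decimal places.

Noncentrality parameter: δ = d·√(n/2) = 0.47 × √(77/2) = 2.9163
Two-sided α = 0.025 → critical value z_{0.0125} = 2.241.
Power = Φ(δ − 2.241) + Φ(−δ − 2.241) = Φ(0.675) + Φ(-5.158) = 0.7501 + 0.0000 = 0.7501.

Power ≈ 0.750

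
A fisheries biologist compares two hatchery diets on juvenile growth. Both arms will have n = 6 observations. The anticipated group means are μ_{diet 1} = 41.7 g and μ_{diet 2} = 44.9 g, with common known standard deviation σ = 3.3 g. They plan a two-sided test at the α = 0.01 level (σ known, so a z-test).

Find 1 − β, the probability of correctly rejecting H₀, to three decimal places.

Standardized effect: d = |μ_{diet 1} − μ_{diet 2}| / σ = |41.7 − 44.9| / 3.3 = 0.9697
Noncentrality parameter: δ = d·√(n/2) = 0.9697 × √(6/2) = 1.6796
Two-sided α = 0.01 → critical value z_{0.005} = 2.576.
Power = Φ(δ − 2.576) + Φ(−δ − 2.576) = Φ(-0.896) + Φ(-4.255) = 0.1851 + 0.0000 = 0.1851.

Power ≈ 0.185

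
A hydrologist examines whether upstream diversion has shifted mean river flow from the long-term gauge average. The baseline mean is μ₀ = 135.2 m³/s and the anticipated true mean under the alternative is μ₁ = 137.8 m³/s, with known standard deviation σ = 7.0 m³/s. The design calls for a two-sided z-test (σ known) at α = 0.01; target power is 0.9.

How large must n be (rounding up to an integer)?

Standardized effect: d = |μ₁ − μ₀| / σ = |137.8 − 135.2| / 7.0 = 0.3714
For power 0.9 need Φ(δ − z_{0.005}) = 0.9, so δ = z_{0.005} + z_{0.10} = 2.576 + 1.282 = 3.857.
(For δ > 0 the lower-tail rejection region contributes negligibly to power, so the one-term inversion is standard.)
δ = d·√n ⇒ n = (δ/d)² = (3.857 / 0.3714)² = 107.85.
Rounding up, n = 108.

n = 108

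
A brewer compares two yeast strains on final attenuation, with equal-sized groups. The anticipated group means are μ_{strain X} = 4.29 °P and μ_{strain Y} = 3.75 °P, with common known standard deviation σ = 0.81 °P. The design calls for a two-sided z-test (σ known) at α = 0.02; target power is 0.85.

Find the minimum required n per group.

Standardized effect: d = |μ_{strain X} − μ_{strain Y}| / σ = |4.29 − 3.75| / 0.81 = 0.6667
Set Φ(δ − 2.326) = 0.85; then δ − 2.326 = Φ⁻¹(0.85) = 1.036, giving δ = 3.363.
(The Φ(−δ − z_{α/2}) term is vanishingly small for δ > 0 and is dropped in the standard sample-size formula.)
δ = d·√(n/2) ⇒ n = 2(δ/d)² = 2 × (3.363 / 0.6667)² = 50.89.
Rounding up, n = 51 per group.

n = 51 per group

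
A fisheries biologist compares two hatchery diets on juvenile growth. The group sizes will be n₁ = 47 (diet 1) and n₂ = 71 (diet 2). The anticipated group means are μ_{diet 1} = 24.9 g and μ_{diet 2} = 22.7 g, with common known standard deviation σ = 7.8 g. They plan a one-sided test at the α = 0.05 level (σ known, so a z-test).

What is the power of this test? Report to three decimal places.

Standardized effect: d = |μ_{diet 1} − μ_{diet 2}| / σ = |24.9 − 22.7| / 7.8 = 0.2821
Noncentrality parameter: δ = d / √(1/n₁ + 1/n₂) = 0.2821 / √(1/47 + 1/71) = 1.4999
One-sided α = 0.05 → critical value z_{0.05} = 1.645.
Power = Φ(δ − 1.645) = Φ(-0.145) = 0.4424.

Power ≈ 0.442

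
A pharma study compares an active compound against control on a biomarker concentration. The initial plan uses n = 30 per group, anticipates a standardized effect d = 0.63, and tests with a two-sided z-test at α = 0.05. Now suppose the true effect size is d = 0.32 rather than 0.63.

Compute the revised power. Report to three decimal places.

With d = 0.32: δ = d·√(n/2) = 0.32 × √(30/2) = 1.2394. Critical value z_{0.025} = 1.960.
Revised power = Φ(δ − 1.960) + Φ(−δ − 1.960) = Φ(-0.721) + Φ(-3.199) = 0.2356 + 0.0007 = 0.2363.

Power ≈ 0.236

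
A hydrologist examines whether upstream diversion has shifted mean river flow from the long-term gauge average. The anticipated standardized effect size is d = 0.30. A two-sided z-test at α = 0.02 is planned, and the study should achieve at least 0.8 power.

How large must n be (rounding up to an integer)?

For power 0.8 need Φ(δ − z_{0.01}) = 0.8, so δ = z_{0.01} + z_{0.20} = 2.326 + 0.842 = 3.168.
(Ignoring the negligible lower-tail rejection probability gives the usual closed-form inversion.)
δ = d·√n ⇒ n = (δ/d)² = (3.168 / 0.30)² = 111.51.
Rounding up, n = 112.

n = 112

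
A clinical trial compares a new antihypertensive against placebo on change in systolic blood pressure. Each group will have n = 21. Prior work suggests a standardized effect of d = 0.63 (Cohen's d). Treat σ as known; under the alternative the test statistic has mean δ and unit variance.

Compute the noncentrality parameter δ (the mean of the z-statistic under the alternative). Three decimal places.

δ = d·√(n/2) = 0.63 × √(21/2) = 2.0414

δ ≈ 2.041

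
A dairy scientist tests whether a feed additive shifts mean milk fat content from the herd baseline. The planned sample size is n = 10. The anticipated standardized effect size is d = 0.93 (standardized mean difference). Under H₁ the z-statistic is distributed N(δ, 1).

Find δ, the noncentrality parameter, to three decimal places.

δ ≈ 2.941

δ = d·√n = 0.93 × √10 = 2.9409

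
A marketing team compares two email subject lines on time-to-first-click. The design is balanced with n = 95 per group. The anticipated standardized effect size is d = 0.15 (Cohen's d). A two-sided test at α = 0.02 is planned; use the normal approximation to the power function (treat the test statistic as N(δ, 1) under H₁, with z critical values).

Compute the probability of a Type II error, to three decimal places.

β ≈ 0.902

Noncentrality parameter: δ = d·√(n/2) = 0.15 × √(95/2) = 1.0338
Critical value for a two-sided test at α = 0.02: z_{α/2} = 2.326.
Power = Φ(δ − 2.326) + Φ(−δ − 2.326) = Φ(-1.293) + Φ(-3.360) = 0.0981 + 0.0004 = 0.0985.
Type II error: β = 1 − power = 1 − 0.0985 = 0.9015.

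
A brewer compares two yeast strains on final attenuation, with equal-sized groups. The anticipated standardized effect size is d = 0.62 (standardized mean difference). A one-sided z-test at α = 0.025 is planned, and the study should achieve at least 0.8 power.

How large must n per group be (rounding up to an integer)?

n = 41 per group

Set Φ(δ − 1.960) = 0.8; then δ − 1.960 = Φ⁻¹(0.8) = 0.842, giving δ = 2.802.
δ = d·√(n/2) ⇒ n = 2(δ/d)² = 2 × (2.802 / 0.62)² = 40.84.
Round up to the next whole unit.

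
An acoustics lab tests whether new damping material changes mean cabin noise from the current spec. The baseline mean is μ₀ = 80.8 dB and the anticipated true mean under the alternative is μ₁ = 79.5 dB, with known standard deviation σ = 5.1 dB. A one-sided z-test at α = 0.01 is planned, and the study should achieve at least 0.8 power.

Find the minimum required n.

n = 155

Standardized effect: d = |μ₁ − μ₀| / σ = |79.5 − 80.8| / 5.1 = 0.2549
For power 0.8 need Φ(δ − z_{0.01}) = 0.8, so δ = z_{0.01} + z_{0.20} = 2.326 + 0.842 = 3.168.
δ = d·√n ⇒ n = (δ/d)² = (3.168 / 0.2549)² = 154.46.
Round up to the next whole unit.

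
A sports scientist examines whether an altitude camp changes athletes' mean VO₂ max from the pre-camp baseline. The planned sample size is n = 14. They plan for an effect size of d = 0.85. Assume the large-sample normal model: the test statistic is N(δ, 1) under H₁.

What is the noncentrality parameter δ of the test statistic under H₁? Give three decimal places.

δ = d·√n = 0.85 × √14 = 3.1804

δ ≈ 3.180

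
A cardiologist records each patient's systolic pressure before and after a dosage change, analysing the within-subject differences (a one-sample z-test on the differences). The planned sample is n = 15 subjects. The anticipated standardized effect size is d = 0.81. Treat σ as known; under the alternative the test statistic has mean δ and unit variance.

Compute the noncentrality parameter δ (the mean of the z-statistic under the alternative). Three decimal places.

δ ≈ 3.137

δ = d·√n = 0.81 × √15 = 3.1371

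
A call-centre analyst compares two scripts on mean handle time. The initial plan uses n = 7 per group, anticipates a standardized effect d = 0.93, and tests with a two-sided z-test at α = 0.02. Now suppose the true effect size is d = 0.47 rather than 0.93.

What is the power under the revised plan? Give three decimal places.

With d = 0.47: δ = d·√(n/2) = 0.47 × √(7/2) = 0.8793. Critical value z_{0.01} = 2.326.
Revised power = Φ(δ − 2.326) + Φ(−δ − 2.326) = Φ(-1.447) + Φ(-3.206) = 0.0739 + 0.0007 = 0.0746.

Power ≈ 0.075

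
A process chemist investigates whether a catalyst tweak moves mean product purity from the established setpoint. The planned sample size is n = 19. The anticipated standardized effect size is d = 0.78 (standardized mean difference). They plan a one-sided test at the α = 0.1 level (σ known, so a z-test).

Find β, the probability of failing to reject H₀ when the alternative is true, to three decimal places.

Noncentrality parameter: λ = d·√n = 0.78 × √19 = 3.3999
Critical value for a one-sided test at α = 0.1: z_α = 1.282.
Power = P(Z > 1.282 − λ) = Φ(2.118) = 0.9829.
Type II error: β = 1 − power = 1 − 0.9829 = 0.0171.

β ≈ 0.017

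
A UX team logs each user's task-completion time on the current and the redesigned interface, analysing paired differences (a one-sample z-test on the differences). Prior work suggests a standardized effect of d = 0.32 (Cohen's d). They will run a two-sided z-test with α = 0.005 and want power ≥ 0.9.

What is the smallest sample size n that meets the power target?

n = 164

For power 0.9 need Φ(δ − z_{0.0025}) = 0.9, so δ = z_{0.0025} + z_{0.10} = 2.807 + 1.282 = 4.089.
(Ignoring the negligible lower-tail rejection probability gives the usual closed-form inversion.)
δ = d·√n ⇒ n = (δ/d)² = (4.089 / 0.32)² = 163.25.
Rounding up, n = 164.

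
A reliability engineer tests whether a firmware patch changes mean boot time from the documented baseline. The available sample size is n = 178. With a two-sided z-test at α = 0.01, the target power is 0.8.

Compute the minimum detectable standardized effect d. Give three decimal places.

d ≈ 0.256

Need Φ(δ − 2.576) = 0.8, so δ = 2.576 + 0.842 = 3.417.
(The second rejection-region term Φ(−δ − z_{α/2}) is negligible and dropped.)
δ = d·√n ⇒ d = δ/√n = 3.417/√178 = 0.2561.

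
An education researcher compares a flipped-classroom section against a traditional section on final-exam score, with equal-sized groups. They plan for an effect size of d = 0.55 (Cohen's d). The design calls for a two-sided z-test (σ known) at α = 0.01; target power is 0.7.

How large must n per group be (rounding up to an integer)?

For power 0.7 need Φ(δ − z_{0.005}) = 0.7, so δ = z_{0.005} + z_{0.30} = 2.576 + 0.524 = 3.100.
(The Φ(−δ − z_{α/2}) term is vanishingly small for δ > 0 and is dropped in the standard sample-size formula.)
δ = d·√(n/2) ⇒ n = 2(δ/d)² = 2 × (3.100 / 0.55)² = 63.55.
Rounding up, n = 64 per group.

n = 64 per group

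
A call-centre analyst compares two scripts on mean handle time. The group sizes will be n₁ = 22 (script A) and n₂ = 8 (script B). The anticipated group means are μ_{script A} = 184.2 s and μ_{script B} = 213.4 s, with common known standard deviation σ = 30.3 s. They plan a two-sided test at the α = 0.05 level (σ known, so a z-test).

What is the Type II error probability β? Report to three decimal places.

β ≈ 0.354

Standardized effect: d = |μ_{script A} − μ_{script B}| / σ = |184.2 − 213.4| / 30.3 = 0.9637
Noncentrality parameter: δ = d / √(1/n₁ + 1/n₂) = 0.9637 / √(1/22 + 1/8) = 2.3342
Two-sided α = 0.05 → critical value z_{0.025} = 1.960.
Power = Φ(δ − 1.960) + Φ(−δ − 1.960) = Φ(0.374) + Φ(-4.294) = 0.6459 + 0.0000 = 0.6459.
Type II error: β = 1 − power = 1 − 0.6459 = 0.3541.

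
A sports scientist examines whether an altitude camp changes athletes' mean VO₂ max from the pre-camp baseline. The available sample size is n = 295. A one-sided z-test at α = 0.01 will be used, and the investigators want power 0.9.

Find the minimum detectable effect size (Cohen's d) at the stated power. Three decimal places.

d ≈ 0.210

Need Φ(δ − 2.326) = 0.9, so δ = 2.326 + 1.282 = 3.608.
δ = d·√n ⇒ d = δ/√n = 3.608/√295 = 0.2101.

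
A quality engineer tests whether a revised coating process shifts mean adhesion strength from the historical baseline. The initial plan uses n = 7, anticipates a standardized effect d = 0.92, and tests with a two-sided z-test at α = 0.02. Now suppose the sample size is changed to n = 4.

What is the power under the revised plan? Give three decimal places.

Power ≈ 0.313

With n = 4: δ = d·√n = 0.92 × √4 = 1.8400. Critical value z_{0.01} = 2.326.
Revised power = Φ(δ − 2.326) + Φ(−δ − 2.326) = Φ(-0.486) + Φ(-4.166) = 0.3134 + 0.0000 = 0.3134.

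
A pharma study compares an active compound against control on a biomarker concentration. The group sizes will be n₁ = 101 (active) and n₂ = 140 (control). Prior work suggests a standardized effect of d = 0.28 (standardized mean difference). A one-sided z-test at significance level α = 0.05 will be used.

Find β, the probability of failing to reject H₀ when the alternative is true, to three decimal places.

β ≈ 0.309

Noncentrality parameter: δ = d / √(1/n₁ + 1/n₂) = 0.28 / √(1/101 + 1/140) = 2.1447
Critical value for a one-sided test at α = 0.05: z_α = 1.645.
Power = Φ(δ − 1.645) = Φ(0.500) = 0.6914.
Type II error: β = 1 − power = 1 − 0.6914 = 0.3086.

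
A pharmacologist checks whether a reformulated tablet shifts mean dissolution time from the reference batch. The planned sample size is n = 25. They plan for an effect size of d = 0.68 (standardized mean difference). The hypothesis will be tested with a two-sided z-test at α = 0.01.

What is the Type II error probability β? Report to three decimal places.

Noncentrality parameter: δ = d·√n = 0.68 × √25 = 3.4000
Two-sided α = 0.01 → critical value z_{0.005} = 2.576.
Power = Φ(δ − 2.576) + Φ(−δ − 2.576) = Φ(0.824) + Φ(-5.976) = 0.7951 + 0.0000 = 0.7951.
Type II error: β = 1 − power = 1 − 0.7951 = 0.2049.

β ≈ 0.205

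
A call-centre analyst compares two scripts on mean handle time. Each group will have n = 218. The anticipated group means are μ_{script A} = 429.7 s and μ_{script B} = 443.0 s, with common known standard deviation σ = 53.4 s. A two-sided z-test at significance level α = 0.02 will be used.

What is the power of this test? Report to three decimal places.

Standardized effect: d = |μ_{script A} − μ_{script B}| / σ = |429.7 − 443.0| / 53.4 = 0.2491
Noncentrality parameter: λ = d·√(n/2) = 0.2491 × √(218/2) = 2.6003
Critical value for a two-sided test at α = 0.02: z_{α/2} = 2.326.
Power = Φ(λ − 2.326) + Φ(−λ − 2.326) = Φ(0.274) + Φ(-4.927) = 0.6079 + 0.0000 = 0.6079.

Power ≈ 0.608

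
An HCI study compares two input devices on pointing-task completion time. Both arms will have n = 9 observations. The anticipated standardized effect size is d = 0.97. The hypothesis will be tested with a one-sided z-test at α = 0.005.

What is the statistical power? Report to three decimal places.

Power ≈ 0.302

Noncentrality parameter: δ = d·√(n/2) = 0.97 × √(9/2) = 2.0577
One-sided α = 0.005 → critical value z_{0.005} = 2.576.
Power = P(Z > 2.576 − δ) = Φ(-0.518) = 0.3022.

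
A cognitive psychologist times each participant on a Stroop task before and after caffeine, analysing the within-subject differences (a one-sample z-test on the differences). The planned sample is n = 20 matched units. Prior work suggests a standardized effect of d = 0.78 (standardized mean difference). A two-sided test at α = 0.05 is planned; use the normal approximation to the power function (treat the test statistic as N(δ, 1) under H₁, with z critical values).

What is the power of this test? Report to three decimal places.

Noncentrality parameter: δ = d·√n = 0.78 × √20 = 3.4883
Critical value for a two-sided test at α = 0.05: z_{α/2} = 1.960.
Power = Φ(δ − 1.960) + Φ(−δ − 1.960) = Φ(1.528) + Φ(-5.448) = 0.9368 + 0.0000 = 0.9368.

Power ≈ 0.937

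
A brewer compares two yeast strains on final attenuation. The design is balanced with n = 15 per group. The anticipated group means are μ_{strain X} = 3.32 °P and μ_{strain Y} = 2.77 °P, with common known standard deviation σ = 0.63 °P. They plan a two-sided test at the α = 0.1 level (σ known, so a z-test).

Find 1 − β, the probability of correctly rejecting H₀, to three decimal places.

Power ≈ 0.772

Standardized effect: d = |μ_{strain X} − μ_{strain Y}| / σ = |3.32 − 2.77| / 0.63 = 0.8730
Noncentrality parameter: δ = d·√(n/2) = 0.8730 × √(15/2) = 2.3909
Critical value for a two-sided test at α = 0.1: z_{α/2} = 1.645.
Power = Φ(δ − 1.645) + Φ(−δ − 1.645) = Φ(0.746) + Φ(-4.036) = 0.7722 + 0.0000 = 0.7722.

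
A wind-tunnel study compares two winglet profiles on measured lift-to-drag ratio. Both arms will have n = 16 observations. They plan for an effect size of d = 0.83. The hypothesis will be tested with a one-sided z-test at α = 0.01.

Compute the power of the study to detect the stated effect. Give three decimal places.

Noncentrality parameter: δ = d·√(n/2) = 0.83 × √(16/2) = 2.3476
Critical value for a one-sided test at α = 0.01: z_α = 2.326.
Power = Φ(δ − 2.326) = Φ(0.021) = 0.5085.

Power ≈ 0.508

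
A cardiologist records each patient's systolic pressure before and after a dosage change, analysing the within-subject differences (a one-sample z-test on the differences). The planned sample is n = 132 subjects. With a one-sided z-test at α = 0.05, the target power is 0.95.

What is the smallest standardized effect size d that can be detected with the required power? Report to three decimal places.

d ≈ 0.286

Need Φ(δ − 1.645) = 0.95, so δ = 1.645 + 1.645 = 3.290.
δ = d·√n ⇒ d = δ/√n = 3.290/√132 = 0.2863.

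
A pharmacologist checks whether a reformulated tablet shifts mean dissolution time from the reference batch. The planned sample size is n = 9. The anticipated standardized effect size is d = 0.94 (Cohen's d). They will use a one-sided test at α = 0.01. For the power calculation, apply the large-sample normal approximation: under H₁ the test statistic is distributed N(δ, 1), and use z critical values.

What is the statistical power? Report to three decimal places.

Noncentrality parameter: δ = d·√n = 0.94 × √9 = 2.8200
Critical value for a one-sided test at α = 0.01: z_α = 2.326.
Power = Φ(δ − 2.326) = Φ(0.494) = 0.6892.

Power ≈ 0.689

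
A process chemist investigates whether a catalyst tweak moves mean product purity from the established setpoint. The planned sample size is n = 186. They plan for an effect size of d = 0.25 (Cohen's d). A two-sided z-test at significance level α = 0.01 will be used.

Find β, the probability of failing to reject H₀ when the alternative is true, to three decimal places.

Noncentrality parameter: δ = d·√n = 0.25 × √186 = 3.4095
Two-sided α = 0.01 → critical value z_{0.005} = 2.576.
Power = Φ(δ − 2.576) + Φ(−δ − 2.576) = Φ(0.834) + Φ(-5.985) = 0.7978 + 0.0000 = 0.7978.
Type II error: β = 1 − power = 1 − 0.7978 = 0.2022.

β ≈ 0.202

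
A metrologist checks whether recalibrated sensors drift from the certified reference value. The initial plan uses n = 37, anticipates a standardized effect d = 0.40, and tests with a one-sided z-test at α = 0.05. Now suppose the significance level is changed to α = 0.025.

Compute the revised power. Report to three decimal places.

Power ≈ 0.682

δ = d·√n = 0.40 × √37 = 2.4331 (unchanged). New critical value: z_{0.025} = 1.960.
Revised power = Φ(δ − 1.960) = Φ(0.473) = 0.6819.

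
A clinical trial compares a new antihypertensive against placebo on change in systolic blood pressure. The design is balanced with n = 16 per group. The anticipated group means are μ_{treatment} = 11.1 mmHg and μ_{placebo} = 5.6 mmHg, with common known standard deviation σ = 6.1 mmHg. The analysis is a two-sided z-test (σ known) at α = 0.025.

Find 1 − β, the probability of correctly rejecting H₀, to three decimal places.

Standardized effect: d = |μ_{treatment} − μ_{placebo}| / σ = |11.1 − 5.6| / 6.1 = 0.9016
Noncentrality parameter: δ = d·√(n/2) = 0.9016 × √(16/2) = 2.5502
Critical value for a two-sided test at α = 0.025: z_{α/2} = 2.241.
Power = Φ(δ − 2.241) + Φ(−δ − 2.241) = Φ(0.309) + Φ(-4.792) = 0.6213 + 0.0000 = 0.6213.

Power ≈ 0.621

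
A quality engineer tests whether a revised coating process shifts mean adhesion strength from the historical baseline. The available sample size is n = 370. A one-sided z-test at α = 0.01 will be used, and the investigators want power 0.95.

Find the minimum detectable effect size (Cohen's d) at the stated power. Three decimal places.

Required noncentrality: δ = z_{0.01} + z_{0.05} = 2.326 + 1.645 = 3.971.
δ = d·√n ⇒ d = δ/√n = 3.971/√370 = 0.2065.

d ≈ 0.206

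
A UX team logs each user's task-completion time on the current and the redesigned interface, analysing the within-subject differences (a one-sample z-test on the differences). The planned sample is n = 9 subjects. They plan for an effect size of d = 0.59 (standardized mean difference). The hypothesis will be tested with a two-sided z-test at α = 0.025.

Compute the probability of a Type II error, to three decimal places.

Noncentrality parameter: δ = d·√n = 0.59 × √9 = 1.7700
Two-sided α = 0.025 → critical value z_{0.0125} = 2.241.
Power = Φ(δ − 2.241) + Φ(−δ − 2.241) = Φ(-0.471) + Φ(-4.011) = 0.3187 + 0.0000 = 0.3187.
Type II error: β = 1 − power = 1 − 0.3187 = 0.6813.

β ≈ 0.681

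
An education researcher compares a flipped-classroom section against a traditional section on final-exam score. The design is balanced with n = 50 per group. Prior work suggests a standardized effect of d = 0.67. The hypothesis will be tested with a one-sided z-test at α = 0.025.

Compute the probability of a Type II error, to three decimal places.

Noncentrality parameter: δ = d·√(n/2) = 0.67 × √(50/2) = 3.3500
Critical value for a one-sided test at α = 0.025: z_α = 1.960.
Power = P(Z > 1.960 − δ) = Φ(1.390) = 0.9177.
Type II error: β = 1 − power = 1 − 0.9177 = 0.0823.

β ≈ 0.082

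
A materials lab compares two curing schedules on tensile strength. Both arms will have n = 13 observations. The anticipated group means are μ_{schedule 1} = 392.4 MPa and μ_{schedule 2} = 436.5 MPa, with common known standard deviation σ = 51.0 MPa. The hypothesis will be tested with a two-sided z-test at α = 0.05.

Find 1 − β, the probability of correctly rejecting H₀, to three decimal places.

Standardized effect: d = |μ_{schedule 1} − μ_{schedule 2}| / σ = |392.4 − 436.5| / 51.0 = 0.8647
Noncentrality parameter: δ = d·√(n/2) = 0.8647 × √(13/2) = 2.2046
Two-sided α = 0.05 → critical value z_{0.025} = 1.960.
Power = Φ(δ − 1.960) + Φ(−δ − 1.960) = Φ(0.245) + Φ(-4.165) = 0.5966 + 0.0000 = 0.5966.

Power ≈ 0.597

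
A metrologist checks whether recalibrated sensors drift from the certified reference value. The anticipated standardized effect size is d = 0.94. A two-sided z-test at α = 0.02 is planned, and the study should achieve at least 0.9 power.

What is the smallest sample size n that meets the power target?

Set Φ(δ − 2.326) = 0.9; then δ − 2.326 = Φ⁻¹(0.9) = 1.282, giving δ = 3.608.
(Ignoring the negligible lower-tail rejection probability gives the usual closed-form inversion.)
δ = d·√n ⇒ n = (δ/d)² = (3.608 / 0.94)² = 14.73.
Round up to the next whole unit.

n = 15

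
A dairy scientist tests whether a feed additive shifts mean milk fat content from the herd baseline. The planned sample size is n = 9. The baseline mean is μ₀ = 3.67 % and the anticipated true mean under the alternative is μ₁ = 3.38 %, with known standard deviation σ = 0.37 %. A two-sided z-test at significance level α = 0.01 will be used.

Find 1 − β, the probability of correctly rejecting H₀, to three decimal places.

Standardized effect: d = |μ₁ − μ₀| / σ = |3.38 − 3.67| / 0.37 = 0.7838
Noncentrality parameter: δ = d·√n = 0.7838 × √9 = 2.3514
Two-sided α = 0.01 → critical value z_{0.005} = 2.576.
Power = Φ(δ − 2.576) + Φ(−δ − 2.576) = Φ(-0.224) + Φ(-4.927) = 0.4112 + 0.0000 = 0.4112.

Power ≈ 0.411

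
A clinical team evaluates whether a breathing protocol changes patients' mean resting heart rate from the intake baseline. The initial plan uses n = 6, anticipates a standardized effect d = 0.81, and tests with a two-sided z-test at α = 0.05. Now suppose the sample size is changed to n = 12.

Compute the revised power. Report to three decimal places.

With n = 12: δ = d·√n = 0.81 × √12 = 2.8059. Critical value z_{0.025} = 1.960.
Revised power = Φ(δ − 1.960) + Φ(−δ − 1.960) = Φ(0.846) + Φ(-4.766) = 0.8012 + 0.0000 = 0.8012.

Power ≈ 0.801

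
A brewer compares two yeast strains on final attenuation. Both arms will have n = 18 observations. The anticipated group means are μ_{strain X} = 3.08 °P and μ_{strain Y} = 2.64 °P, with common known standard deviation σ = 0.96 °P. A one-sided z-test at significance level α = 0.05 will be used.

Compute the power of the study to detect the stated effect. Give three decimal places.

Standardized effect: d = |μ_{strain X} − μ_{strain Y}| / σ = |3.08 − 2.64| / 0.96 = 0.4583
Noncentrality parameter: δ = d·√(n/2) = 0.4583 × √(18/2) = 1.3750
One-sided α = 0.05 → critical value z_{0.05} = 1.645.
Power = P(Z > 1.645 − δ) = Φ(-0.270) = 0.3936.

Power ≈ 0.394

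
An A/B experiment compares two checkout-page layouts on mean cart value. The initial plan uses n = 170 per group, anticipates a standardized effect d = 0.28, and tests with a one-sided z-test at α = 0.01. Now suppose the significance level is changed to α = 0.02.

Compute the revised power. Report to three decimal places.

Power ≈ 0.701

δ = d·√(n/2) = 0.28 × √(170/2) = 2.5815 (unchanged). New critical value: z_{0.02} = 2.054.
Revised power = Φ(δ − 2.054) = Φ(0.528) = 0.7012.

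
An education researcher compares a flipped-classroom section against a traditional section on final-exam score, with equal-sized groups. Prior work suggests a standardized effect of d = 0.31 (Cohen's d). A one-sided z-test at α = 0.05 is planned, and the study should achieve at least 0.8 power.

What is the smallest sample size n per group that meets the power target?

Set Φ(δ − 1.645) = 0.8; then δ − 1.645 = Φ⁻¹(0.8) = 0.842, giving δ = 2.486.
δ = d·√(n/2) ⇒ n = 2(δ/d)² = 2 × (2.486 / 0.31)² = 128.67.
Rounding up, n = 129 per group.

n = 129 per group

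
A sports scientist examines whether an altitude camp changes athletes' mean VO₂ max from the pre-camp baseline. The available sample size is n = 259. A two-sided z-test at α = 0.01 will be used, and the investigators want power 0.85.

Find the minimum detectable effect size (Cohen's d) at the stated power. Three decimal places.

d ≈ 0.224

Need Φ(δ − 2.576) = 0.85, so δ = 2.576 + 1.036 = 3.612.
(Lower-tail contribution to power is negligible for δ > 0.)
δ = d·√n ⇒ d = δ/√n = 3.612/√259 = 0.2245.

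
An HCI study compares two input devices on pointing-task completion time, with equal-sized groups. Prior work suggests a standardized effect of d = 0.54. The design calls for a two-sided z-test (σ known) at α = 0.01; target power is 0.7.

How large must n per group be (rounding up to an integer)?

Set Φ(δ − 2.576) = 0.7; then δ − 2.576 = Φ⁻¹(0.7) = 0.524, giving δ = 3.100.
(The Φ(−δ − z_{α/2}) term is vanishingly small for δ > 0 and is dropped in the standard sample-size formula.)
δ = d·√(n/2) ⇒ n = 2(δ/d)² = 2 × (3.100 / 0.54)² = 65.92.
Rounding up, n = 66 per group.

n = 66 per group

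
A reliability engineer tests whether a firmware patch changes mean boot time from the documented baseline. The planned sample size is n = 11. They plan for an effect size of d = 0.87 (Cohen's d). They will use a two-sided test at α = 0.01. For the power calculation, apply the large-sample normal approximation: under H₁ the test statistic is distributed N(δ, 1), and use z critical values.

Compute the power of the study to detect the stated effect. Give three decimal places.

Power ≈ 0.622

Noncentrality parameter: δ = d·√n = 0.87 × √11 = 2.8855
Critical value for a two-sided test at α = 0.01: z_{α/2} = 2.576.
Power = Φ(δ − 2.576) + Φ(−δ − 2.576) = Φ(0.310) + Φ(-5.461) = 0.6216 + 0.0000 = 0.6216.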